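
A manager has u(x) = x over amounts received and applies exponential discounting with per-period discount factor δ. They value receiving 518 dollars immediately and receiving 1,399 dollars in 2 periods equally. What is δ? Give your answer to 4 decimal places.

δ ≈ 0.6085

The payoff in 2 periods is discounted by δ^2, so u(518) = δ^2·u(1399) and δ^2 = u(518)/u(1399).
With u(x) = x: δ^2 = 518/1399 = 0.37026.
Hence δ = (0.37026)^(1/2) = 0.608494.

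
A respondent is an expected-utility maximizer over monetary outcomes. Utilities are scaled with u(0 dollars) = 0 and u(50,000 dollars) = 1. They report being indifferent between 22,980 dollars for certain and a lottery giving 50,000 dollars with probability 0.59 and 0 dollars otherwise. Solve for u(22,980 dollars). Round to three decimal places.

0.590

u(22,980 dollars) equals the lottery's expected utility: 0.59·1 + 0.41·0 = 0.59.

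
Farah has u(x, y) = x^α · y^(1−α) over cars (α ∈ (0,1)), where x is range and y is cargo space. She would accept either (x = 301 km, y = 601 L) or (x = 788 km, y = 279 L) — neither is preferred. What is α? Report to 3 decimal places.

α ≈ 0.444

Set the two utilities equal: 301^α·601^(1−α) = 788^α·279^(1−α).
Taking logs: α·ln 301 + (1−α)·ln 601 = α·ln 788 + (1−α)·ln 279, i.e. α·-0.962388 = (1−α)·-0.767383.
With A = -0.962388 and B = -0.767383: α·A = (1−α)·B, so α = B/(A+B) = -0.767383/-1.729771 ≈ 0.444.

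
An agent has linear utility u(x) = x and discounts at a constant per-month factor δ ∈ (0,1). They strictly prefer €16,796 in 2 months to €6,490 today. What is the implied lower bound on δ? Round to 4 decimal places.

Under u(x) = x this choice says 6490 < δ^2·16796.
So δ^2 > 6490/16796 = 0.38640; taking the square root of both positive sides preserves the inequality.
δ > 0.38640^(1/2) = 0.6216.

δ > 0.6216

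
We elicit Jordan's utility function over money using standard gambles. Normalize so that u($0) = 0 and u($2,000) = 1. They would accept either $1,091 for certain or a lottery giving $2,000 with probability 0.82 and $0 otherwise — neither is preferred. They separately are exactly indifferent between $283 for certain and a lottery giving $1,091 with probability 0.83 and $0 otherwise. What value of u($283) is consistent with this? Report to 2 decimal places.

From the first indifference, u($1,091) = 0.82·u($2,000) + 0.18·u($0) = 0.82·1 + 0.18·0 = 0.82.
Chaining: u($283) = 0.83·0.82 + 0.17·0.00 = 0.6806.

0.68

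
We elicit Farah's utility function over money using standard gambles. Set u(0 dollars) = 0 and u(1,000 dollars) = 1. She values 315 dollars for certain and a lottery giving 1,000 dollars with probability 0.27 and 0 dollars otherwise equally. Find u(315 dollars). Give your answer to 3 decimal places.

0.270

The indifference gives u(315 dollars) = 0.27·u(1,000 dollars) + 0.73·u(0 dollars) = 0.27·1 + 0.73·0 = 0.27.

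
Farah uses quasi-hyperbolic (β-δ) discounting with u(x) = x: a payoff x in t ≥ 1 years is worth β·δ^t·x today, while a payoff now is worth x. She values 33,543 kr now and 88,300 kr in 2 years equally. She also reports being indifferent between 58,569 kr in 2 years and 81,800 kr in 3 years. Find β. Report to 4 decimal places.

Both payoffs in the second observation are in the future, so β drops out: δ^2·58569 = δ^3·81800 ⇒ δ = 58569/81800 = 0.71600.
The first indifference: 33543 = β·δ^2·88300, so β = 33543/(δ^2·88300) = 33543/(0.51266·88300) ≈ 0.7410.

β ≈ 0.7410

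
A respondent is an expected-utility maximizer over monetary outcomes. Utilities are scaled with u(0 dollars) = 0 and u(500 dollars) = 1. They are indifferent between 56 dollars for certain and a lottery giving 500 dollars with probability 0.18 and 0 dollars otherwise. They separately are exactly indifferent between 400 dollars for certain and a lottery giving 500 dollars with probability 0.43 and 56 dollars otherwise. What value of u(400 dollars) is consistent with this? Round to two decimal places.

0.53

The first gamble pins u(56 dollars): it must equal 0.18·1 + 0.82·0 = 0.18.
Then u(400 dollars) = 0.43·u(500 dollars) + 0.57·u(56 dollars) = 0.43·1.00 + 0.57·0.18 = 0.5326.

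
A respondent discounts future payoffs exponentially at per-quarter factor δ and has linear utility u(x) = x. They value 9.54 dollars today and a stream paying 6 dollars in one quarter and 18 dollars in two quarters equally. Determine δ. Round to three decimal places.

Equating present values: 9.54 = 6δ + 18δ².
Rearranged: 18δ² + 6δ − 9.54 = 0.
By the quadratic formula (taking the positive root), δ = (−6 + √722.88) / 36 ≈ 0.580.

δ ≈ 0.580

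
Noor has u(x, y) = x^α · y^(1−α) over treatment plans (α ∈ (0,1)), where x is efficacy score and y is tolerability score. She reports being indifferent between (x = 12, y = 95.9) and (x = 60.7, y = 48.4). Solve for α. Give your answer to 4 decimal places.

α ≈ 0.2967

Indifference: 12^α · 95.9^(1−α) = 60.7^α · 48.4^(1−α).
Taking logs: α·ln 12 + (1−α)·ln 95.9 = α·ln 60.7 + (1−α)·ln 48.4, i.e. α·-1.6210370 = (1−α)·-0.6838062.
Thus α·(-2.3048432) = -0.6838062, so α = -0.6838062/-2.3048432 ≈ 0.2967.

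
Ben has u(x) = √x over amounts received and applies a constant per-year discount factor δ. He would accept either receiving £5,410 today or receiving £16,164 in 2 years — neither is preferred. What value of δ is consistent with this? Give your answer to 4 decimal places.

The payoff in 2 years is discounted by δ^2, so u(5410) = δ^2·u(16164) and δ^2 = u(5410)/u(16164).
Since u(x) = √x, δ^2 = √(5410/16164) = 0.57853.
So δ = 0.57853^(1/2) ≈ 0.7606.

δ ≈ 0.7606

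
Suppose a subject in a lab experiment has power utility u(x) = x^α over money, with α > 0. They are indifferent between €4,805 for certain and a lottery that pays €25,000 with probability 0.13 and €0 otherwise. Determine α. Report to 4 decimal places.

α ≈ 1.2371

EU(lottery) = 0.13·25000^α + 0.87·0 = 0.13·25000^α.
Equating: 4805^α = 0.13·25000^α, i.e. 0.1922^α = 0.13.
α = ln(0.13) / ln(4805/25000) = -2.0402208/-1.6492188 ≈ 1.2371.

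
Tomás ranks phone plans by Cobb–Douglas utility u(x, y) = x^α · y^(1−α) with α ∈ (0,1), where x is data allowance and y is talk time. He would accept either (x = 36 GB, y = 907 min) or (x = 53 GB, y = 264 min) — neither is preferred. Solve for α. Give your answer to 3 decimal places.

α ≈ 0.761

The Cobb–Douglas utilities coincide, so 36^α·907^(1−α) = 53^α·264^(1−α).
(36/53)^α = (264/907)^(1−α); take logs: α·ln(36/53) = (1−α)·ln(264/907), i.e. α·-0.386773 = (1−α)·-1.234193.
So α/(1−α) = (-1.234193)/(-0.386773) = 3.191001, and α = 3.191001/4.191001 ≈ 0.761.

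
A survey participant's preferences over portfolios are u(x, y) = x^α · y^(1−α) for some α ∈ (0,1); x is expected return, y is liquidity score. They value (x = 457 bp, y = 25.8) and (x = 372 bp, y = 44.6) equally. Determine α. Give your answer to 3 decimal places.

The Cobb–Douglas utilities coincide, so 457^α·25.8^(1−α) = 372^α·44.6^(1−α).
(457/372)^α = (44.6/25.8)^(1−α); take logs: α·ln(457/372) = (1−α)·ln(44.6/25.8), i.e. α·0.205790 = (1−α)·0.547359.
Thus α·(0.753149) = 0.547359, so α = 0.547359/0.753149 ≈ 0.727.

α ≈ 0.727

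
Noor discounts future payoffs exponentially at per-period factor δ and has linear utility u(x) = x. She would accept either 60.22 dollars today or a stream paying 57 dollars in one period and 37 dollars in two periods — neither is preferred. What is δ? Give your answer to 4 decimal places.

Present value of the stream is 57·δ + 37·δ². Indifference gives 57δ + 37δ² = 60.22.
That is, 37δ² + 57δ − 60.22 = 0, a quadratic in δ.
The positive root is δ = [−57 + √(57² + 4·37·60.22)] / (2·37) = (−57 + 110.279)/74 ≈ 0.7200.

δ ≈ 0.7200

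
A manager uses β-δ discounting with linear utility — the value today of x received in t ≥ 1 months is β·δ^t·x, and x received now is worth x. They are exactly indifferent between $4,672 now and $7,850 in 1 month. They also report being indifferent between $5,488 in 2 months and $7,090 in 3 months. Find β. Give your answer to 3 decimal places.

From the later pair, β·δ^2·5488 = β·δ^3·7090; dividing through, δ = 5488/7090 = 0.77405.
Now use the now-vs-future pair: 4672 = β·δ·7850 gives β = 4672/(0.77405·7850) ≈ 0.769.

β ≈ 0.769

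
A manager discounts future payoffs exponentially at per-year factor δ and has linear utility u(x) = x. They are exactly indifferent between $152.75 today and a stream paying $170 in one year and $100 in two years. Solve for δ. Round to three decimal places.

δ ≈ 0.650

Equating present values: 152.75 = 170δ + 100δ².
That is, 100δ² + 170δ − 152.75 = 0, a quadratic in δ.
δ = (−170 + √(170² + 4·100·152.75)) / (2·100) = (−170 + √90000.00) / 200 ≈ 0.650.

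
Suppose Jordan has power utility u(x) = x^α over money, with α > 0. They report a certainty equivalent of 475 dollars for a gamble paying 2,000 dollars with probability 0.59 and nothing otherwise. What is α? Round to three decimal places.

α ≈ 0.367

EU(lottery) = 0.59·2000^α + 0.41·0 = 0.59·2000^α.
Setting u(475) equal to that: 475^α = 0.59·2000^α ⇒ (475/2000)^α = 0.59.
Taking logs: α·ln(475/2000) = ln(0.59), so α = -0.527633 / -1.437588 ≈ 0.367.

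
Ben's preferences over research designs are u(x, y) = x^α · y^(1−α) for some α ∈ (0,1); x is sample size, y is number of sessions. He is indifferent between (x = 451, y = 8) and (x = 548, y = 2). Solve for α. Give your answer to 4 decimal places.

α ≈ 0.8768

Indifference: 451^α · 8^(1−α) = 548^α · 2^(1−α).
Taking logs: α·ln 451 + (1−α)·ln 8 = α·ln 548 + (1−α)·ln 2, i.e. α·-0.1948079 = (1−α)·-1.3862944.
With A = -0.1948079 and B = -1.3862944: α·A = (1−α)·B, so α = B/(A+B) = -1.3862944/-1.5811023 ≈ 0.8768.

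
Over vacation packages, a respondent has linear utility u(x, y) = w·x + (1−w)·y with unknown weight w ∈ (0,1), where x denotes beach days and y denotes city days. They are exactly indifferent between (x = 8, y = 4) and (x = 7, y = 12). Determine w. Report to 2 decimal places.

Indifference: w·8 + (1−w)·4 = w·7 + (1−w)·12.
Collecting terms: w·1 = (1−w)·8.
The marginal rate of substitution is 8/1, so w = 8/(1+8) = 0.89.

w = 0.89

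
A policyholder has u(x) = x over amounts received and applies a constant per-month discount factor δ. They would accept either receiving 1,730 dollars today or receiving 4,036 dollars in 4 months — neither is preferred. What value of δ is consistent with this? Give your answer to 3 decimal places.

δ ≈ 0.809

The payoff in 4 months is discounted by δ^4, so u(1730) = δ^4·u(4036) and δ^4 = u(1730)/u(4036).
With u(x) = x: δ^4 = 1730/4036 = 0.42864.
Taking the 4th root: δ = 0.42864^(1/4) ≈ 0.809.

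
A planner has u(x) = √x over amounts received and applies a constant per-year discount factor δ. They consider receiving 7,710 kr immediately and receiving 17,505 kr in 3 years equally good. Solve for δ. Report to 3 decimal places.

The payoff in 3 years is discounted by δ^3, so u(7710) = δ^3·u(17505) and δ^3 = u(7710)/u(17505).
Since u(x) = √x, δ^3 = √(7710/17505) = 0.66366.
Hence δ = (0.66366)^(1/3) = 0.87227.

δ ≈ 0.872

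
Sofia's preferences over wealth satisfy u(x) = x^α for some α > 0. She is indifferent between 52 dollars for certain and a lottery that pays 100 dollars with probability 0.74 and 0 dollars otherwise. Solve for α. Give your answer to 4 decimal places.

α ≈ 0.4605

Since u(0) = 0, the lottery's EU is 0.74·100^α.
Indifference: 52^α = 0.74·100^α, so (52/100)^α = 0.74.
α = ln(0.74) / ln(52/100) = -0.3011051/-0.6539265 ≈ 0.4605.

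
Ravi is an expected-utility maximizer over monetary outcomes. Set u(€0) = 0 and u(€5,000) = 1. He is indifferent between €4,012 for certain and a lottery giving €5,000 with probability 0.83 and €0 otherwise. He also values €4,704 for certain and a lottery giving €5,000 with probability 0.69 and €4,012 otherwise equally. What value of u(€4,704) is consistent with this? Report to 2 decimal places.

0.95

From the first indifference, u(€4,012) = 0.83·u(€5,000) + 0.17·u(€0) = 0.83·1 + 0.17·0 = 0.83.
The second indifference gives u(€4,704) = 0.69·u(€5,000) + 0.31·u(€4,012) = 0.69·1.00 + 0.31·0.83 = 0.9473.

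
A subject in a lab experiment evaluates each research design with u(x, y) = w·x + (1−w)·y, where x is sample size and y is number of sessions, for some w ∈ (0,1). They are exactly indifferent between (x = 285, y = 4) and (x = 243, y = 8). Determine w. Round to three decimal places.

Indifference: w·285 + (1−w)·4 = w·243 + (1−w)·8.
Collecting terms: w·42 = (1−w)·4.
The marginal rate of substitution is 4/42, so w = 4/(42+4) = 0.087.

w = 0.087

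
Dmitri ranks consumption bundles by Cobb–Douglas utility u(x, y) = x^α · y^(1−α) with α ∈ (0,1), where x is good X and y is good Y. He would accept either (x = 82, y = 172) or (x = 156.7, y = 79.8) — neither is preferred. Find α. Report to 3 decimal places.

α ≈ 0.543

Set the two utilities equal: 82^α·172^(1−α) = 156.7^α·79.8^(1−α).
Taking logs: α·ln 82 + (1−α)·ln 172 = α·ln 156.7 + (1−α)·ln 79.8, i.e. α·-0.647614 = (1−α)·-0.767971.
With A = -0.647614 and B = -0.767971: α·A = (1−α)·B, so α = B/(A+B) = -0.767971/-1.415585 ≈ 0.543.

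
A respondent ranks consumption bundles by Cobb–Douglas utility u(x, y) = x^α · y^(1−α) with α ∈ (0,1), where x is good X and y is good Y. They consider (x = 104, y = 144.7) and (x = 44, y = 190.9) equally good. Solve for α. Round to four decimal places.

Set the two utilities equal: 104^α·144.7^(1−α) = 44^α·190.9^(1−α).
Rearrange to (104/44)^α = (190.9/144.7)^(1−α) and take logs: α·0.8602013 = (1−α)·0.2770871.
Thus α·(1.1372884) = 0.2770871, so α = 0.2770871/1.1372884 ≈ 0.2436.

α ≈ 0.2436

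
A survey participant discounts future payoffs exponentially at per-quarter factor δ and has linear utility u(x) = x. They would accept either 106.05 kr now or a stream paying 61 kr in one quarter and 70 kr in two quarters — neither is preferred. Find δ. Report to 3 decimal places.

δ ≈ 0.870

Present value of the stream is 61·δ + 70·δ². Indifference gives 61δ + 70δ² = 106.05.
Rearranged: 70δ² + 61δ − 106.05 = 0.
By the quadratic formula (taking the positive root), δ = (−61 + √33415.00) / 140 ≈ 0.870.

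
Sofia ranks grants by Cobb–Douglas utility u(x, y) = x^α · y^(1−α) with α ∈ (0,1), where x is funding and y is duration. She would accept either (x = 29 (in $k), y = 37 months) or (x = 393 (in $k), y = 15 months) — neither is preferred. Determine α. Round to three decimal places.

α ≈ 0.257

The Cobb–Douglas utilities coincide, so 29^α·37^(1−α) = 393^α·15^(1−α).
Taking logs: α·ln 29 + (1−α)·ln 37 = α·ln 393 + (1−α)·ln 15, i.e. α·-2.606514 = (1−α)·-0.902868.
So α/(1−α) = (-0.902868)/(-2.606514) = 0.346389, and α = 0.346389/1.346389 ≈ 0.257.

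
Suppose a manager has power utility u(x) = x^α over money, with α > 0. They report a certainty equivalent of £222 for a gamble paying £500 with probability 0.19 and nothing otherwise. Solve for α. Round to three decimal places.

EU(lottery) = 0.19·500^α + 0.81·0 = 0.19·500^α.
Indifference: 222^α = 0.19·500^α, so (222/500)^α = 0.19.
α = ln(0.19) / ln(222/500) = -1.660731/-0.811931 ≈ 2.045.

α ≈ 2.045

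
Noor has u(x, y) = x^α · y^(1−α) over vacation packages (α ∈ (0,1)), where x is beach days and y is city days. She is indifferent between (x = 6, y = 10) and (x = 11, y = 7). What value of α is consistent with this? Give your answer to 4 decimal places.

α ≈ 0.3705

Indifference: 6^α · 10^(1−α) = 11^α · 7^(1−α).
(6/11)^α = (7/10)^(1−α); take logs: α·ln(6/11) = (1−α)·ln(7/10), i.e. α·-0.6061358 = (1−α)·-0.3566749.
Thus α·(-0.9628107) = -0.3566749, so α = -0.3566749/-0.9628107 ≈ 0.3705.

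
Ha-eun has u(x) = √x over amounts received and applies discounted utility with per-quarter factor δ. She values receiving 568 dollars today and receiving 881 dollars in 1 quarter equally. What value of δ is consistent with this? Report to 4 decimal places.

The payoff in 1 quarter is discounted by δ, so u(568) = δ·u(881) and δ = u(568)/u(881).
Since u(x) = √x, δ = √(568/881) = 0.80295.

δ ≈ 0.8029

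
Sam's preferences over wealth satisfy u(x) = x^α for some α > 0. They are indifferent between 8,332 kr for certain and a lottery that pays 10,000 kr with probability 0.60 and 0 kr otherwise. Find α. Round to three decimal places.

The lottery's expected utility is 0.60·u(10000) + 0.40·u(0) = 0.60·10000^α (since u(0) = 0 for α > 0).
Equating: 8332^α = 0.60·10000^α, i.e. 0.8332^α = 0.60.
Take logs: α = ln 0.60 / ln(8332/10000) ≈ 2.79933.

α ≈ 2.799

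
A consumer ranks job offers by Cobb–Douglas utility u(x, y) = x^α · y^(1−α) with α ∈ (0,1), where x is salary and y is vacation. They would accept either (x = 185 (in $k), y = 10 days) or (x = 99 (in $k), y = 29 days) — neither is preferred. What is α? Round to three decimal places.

Indifference: 185^α · 10^(1−α) = 99^α · 29^(1−α).
Rearrange to (185/99)^α = (29/10)^(1−α) and take logs: α·0.625236 = (1−α)·1.064711.
So α/(1−α) = (1.064711)/(0.625236) = 1.702895, and α = 1.702895/2.702895 ≈ 0.630.

α ≈ 0.630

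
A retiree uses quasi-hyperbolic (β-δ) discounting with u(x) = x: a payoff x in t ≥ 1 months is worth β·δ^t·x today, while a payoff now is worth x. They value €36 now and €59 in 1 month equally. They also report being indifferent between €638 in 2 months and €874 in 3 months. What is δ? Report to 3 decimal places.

From the later pair, β·δ^2·638 = β·δ^3·874; dividing through, δ = 638/874 = 0.72998.

δ ≈ 0.730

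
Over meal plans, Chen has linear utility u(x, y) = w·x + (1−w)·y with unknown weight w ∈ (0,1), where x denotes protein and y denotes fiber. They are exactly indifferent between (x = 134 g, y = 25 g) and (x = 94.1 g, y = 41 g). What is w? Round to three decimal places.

w = 0.286

Equating utilities: w·134 + (1−w)·25 = w·94.1 + (1−w)·41.
w·(134−94.1) = (1−w)·(41−25), i.e. w·39.9 = (1−w)·16.
So w/(1−w) = 16/39.9 = 0.4010, giving w = 16/(39.9+16) = 0.286.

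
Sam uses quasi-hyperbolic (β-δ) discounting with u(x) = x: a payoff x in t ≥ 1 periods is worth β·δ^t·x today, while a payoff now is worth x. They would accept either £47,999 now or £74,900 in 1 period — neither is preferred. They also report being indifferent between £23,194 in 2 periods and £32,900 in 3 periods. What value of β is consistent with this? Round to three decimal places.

β ≈ 0.909

From the later pair, β·δ^2·23194 = β·δ^3·32900; dividing through, δ = 23194/32900 = 0.70498.
Now use the now-vs-future pair: 47999 = β·δ·74900 gives β = 47999/(0.70498·74900) ≈ 0.909.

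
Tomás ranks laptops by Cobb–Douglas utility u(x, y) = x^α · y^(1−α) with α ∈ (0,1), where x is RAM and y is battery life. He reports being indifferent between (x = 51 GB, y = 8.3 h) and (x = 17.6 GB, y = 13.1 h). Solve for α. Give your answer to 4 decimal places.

α ≈ 0.3002

The Cobb–Douglas utilities coincide, so 51^α·8.3^(1−α) = 17.6^α·13.1^(1−α).
Taking logs: α·ln 51 + (1−α)·ln 8.3 = α·ln 17.6 + (1−α)·ln 13.1, i.e. α·1.0639267 = (1−α)·0.4563567.
So α/(1−α) = (0.4563567)/(1.0639267) = 0.4289362, and α = 0.4289362/1.4289362 ≈ 0.3002.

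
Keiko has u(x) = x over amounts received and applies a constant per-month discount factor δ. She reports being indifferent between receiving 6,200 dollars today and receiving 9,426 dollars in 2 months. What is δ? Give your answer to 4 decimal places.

Equating discounted utilities: u(6200) = δ^2·u(9426) ⇒ δ^2 = u(6200)/u(9426).
With u(x) = x: δ^2 = 6200/9426 = 0.65776.
Taking the square root: δ = 0.65776^(1/2) ≈ 0.8110.

δ ≈ 0.8110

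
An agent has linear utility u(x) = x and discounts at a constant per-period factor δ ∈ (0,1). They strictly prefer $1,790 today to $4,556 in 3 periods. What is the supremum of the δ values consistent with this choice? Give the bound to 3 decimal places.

Comparing present values: 1790 > δ^3·4556.
So δ^3 < 1790/4556 = 0.39289; taking the cube root of both positive sides preserves the inequality.
δ < (1790/4556)^(1/3) ≈ 0.732.

δ < 0.732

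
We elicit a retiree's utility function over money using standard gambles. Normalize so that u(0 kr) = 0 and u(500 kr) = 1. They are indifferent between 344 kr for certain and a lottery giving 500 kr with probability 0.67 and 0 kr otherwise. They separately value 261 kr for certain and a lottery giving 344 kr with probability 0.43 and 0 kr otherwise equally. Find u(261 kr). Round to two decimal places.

0.29

The first gamble pins u(344 kr): it must equal 0.67·1 + 0.33·0 = 0.67.
Chaining: u(261 kr) = 0.43·0.67 + 0.57·0.00 = 0.2881.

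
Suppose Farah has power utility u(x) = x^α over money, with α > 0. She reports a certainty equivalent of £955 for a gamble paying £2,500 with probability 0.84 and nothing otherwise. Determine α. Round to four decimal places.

α ≈ 0.1812

EU(lottery) = 0.84·2500^α + 0.16·0 = 0.84·2500^α.
Indifference: 955^α = 0.84·2500^α, so (955/2500)^α = 0.84.
α = ln(0.84) / ln(955/2500) = -0.1743534/-0.9623347 ≈ 0.1812.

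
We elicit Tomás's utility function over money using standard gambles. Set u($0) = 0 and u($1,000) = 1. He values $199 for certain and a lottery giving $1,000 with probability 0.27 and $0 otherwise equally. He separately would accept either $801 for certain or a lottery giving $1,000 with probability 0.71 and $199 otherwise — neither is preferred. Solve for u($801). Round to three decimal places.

0.788

First, u($199) = 0.27·u($1,000) + 0.73·u($0) = 0.27.
Then u($801) = 0.71·u($1,000) + 0.29·u($199) = 0.71·1.00 + 0.29·0.27 = 0.7883.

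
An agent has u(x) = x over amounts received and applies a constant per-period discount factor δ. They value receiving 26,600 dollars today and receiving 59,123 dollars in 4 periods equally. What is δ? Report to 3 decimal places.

δ ≈ 0.819

The payoff in 4 periods is discounted by δ^4, so u(26600) = δ^4·u(59123) and δ^4 = u(26600)/u(59123).
With u(x) = x: δ^4 = 26600/59123 = 0.44991.
Taking the 4th root: δ = 0.44991^(1/4) ≈ 0.819.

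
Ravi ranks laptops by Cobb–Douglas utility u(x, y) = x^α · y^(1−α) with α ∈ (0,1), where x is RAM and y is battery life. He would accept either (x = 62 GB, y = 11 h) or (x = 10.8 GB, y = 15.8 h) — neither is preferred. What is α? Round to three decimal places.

α ≈ 0.172

The Cobb–Douglas utilities coincide, so 62^α·11^(1−α) = 10.8^α·15.8^(1−α).
Taking logs: α·ln 62 + (1−α)·ln 11 = α·ln 10.8 + (1−α)·ln 15.8, i.e. α·1.747588 = (1−α)·0.362115.
With A = 1.747588 and B = 0.362115: α·A = (1−α)·B, so α = B/(A+B) = 0.362115/2.109703 ≈ 0.172.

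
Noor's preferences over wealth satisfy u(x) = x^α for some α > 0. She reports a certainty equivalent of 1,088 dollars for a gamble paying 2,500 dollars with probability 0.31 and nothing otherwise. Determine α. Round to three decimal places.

α ≈ 1.408

EU(lottery) = 0.31·2500^α + 0.69·0 = 0.31·2500^α.
Setting u(1088) equal to that: 1088^α = 0.31·2500^α ⇒ (1088/2500)^α = 0.31.
Take logs: α = ln 0.31 / ln(1088/2500) ≈ 1.40776.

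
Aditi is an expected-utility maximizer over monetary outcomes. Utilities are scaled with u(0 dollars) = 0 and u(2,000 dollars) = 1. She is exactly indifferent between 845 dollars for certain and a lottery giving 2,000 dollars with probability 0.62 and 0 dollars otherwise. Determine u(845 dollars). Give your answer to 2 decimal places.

The indifference gives u(845 dollars) = 0.62·u(2,000 dollars) + 0.38·u(0 dollars) = 0.62·1 + 0.38·0 = 0.62.

0.62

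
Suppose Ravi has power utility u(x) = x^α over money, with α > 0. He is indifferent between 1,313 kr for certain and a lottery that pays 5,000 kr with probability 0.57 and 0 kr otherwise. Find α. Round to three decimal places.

α ≈ 0.420

EU(lottery) = 0.57·5000^α + 0.43·0 = 0.57·5000^α.
Setting u(1313) equal to that: 1313^α = 0.57·5000^α ⇒ (1313/5000)^α = 0.57.
Taking logs: α·ln(1313/5000) = ln(0.57), so α = -0.562119 / -1.337123 ≈ 0.420.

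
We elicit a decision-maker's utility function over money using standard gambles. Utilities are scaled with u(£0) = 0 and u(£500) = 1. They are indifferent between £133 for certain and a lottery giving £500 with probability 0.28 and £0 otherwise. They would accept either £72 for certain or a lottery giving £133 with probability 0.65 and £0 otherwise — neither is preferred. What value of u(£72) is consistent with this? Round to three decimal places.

0.182

First, u(£133) = 0.28·u(£500) + 0.72·u(£0) = 0.28.
The second indifference gives u(£72) = 0.65·u(£133) + 0.35·u(£0) = 0.65·0.28 + 0.35·0.00 = 0.1820.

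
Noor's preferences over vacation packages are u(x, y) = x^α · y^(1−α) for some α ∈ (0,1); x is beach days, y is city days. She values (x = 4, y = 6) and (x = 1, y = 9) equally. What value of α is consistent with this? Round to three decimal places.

α ≈ 0.226

The Cobb–Douglas utilities coincide, so 4^α·6^(1−α) = 1^α·9^(1−α).
(4/1)^α = (9/6)^(1−α); take logs: α·ln(4/1) = (1−α)·ln(9/6), i.e. α·1.386294 = (1−α)·0.405465.
So α/(1−α) = (0.405465)/(1.386294) = 0.292481, and α = 0.292481/1.292481 ≈ 0.226.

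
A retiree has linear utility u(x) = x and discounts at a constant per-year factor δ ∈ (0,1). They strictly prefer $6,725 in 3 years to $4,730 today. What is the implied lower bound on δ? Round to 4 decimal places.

Under u(x) = x this choice says 4730 < δ^3·6725.
Hence δ^3 > 4730/6725 = 0.70335, and x ↦ x^(1/3) is increasing on (0,∞).
δ > (4730/6725)^(1/3) ≈ 0.8893.

δ > 0.8893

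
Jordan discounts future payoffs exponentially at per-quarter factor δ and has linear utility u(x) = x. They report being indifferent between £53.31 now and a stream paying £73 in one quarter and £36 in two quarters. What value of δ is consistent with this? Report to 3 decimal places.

δ ≈ 0.570

Present value of the stream is 73·δ + 36·δ². Indifference gives 73δ + 36δ² = 53.31.
Rearranged: 36δ² + 73δ − 53.31 = 0.
By the quadratic formula (taking the positive root), δ = (−73 + √13005.64) / 72 ≈ 0.570.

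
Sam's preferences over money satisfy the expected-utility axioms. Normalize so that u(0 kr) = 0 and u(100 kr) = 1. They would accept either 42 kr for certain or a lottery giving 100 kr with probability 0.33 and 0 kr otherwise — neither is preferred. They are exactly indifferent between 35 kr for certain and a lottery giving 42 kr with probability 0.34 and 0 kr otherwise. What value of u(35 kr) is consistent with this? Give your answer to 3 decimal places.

0.112

First, u(42 kr) = 0.33·u(100 kr) + 0.67·u(0 kr) = 0.33.
Chaining: u(35 kr) = 0.34·0.33 + 0.66·0.00 = 0.1122.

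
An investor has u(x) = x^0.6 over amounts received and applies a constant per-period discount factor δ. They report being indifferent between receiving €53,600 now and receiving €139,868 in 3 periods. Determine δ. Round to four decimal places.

δ ≈ 0.8254

Indifference means u(53600) = δ^3 · u(139868), so δ^3 = u(53600)/u(139868).
Since u(x) = x^0.6, δ^3 = (53600/139868)^0.6 = 0.38322^0.6 = 0.56243.
So δ = 0.56243^(1/3) ≈ 0.8254.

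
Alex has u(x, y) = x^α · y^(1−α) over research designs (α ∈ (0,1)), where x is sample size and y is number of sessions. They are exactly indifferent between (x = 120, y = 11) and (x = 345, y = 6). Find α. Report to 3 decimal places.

α ≈ 0.365

Set the two utilities equal: 120^α·11^(1−α) = 345^α·6^(1−α).
Rearrange to (120/345)^α = (6/11)^(1−α) and take logs: α·-1.056053 = (1−α)·-0.606136.
So α/(1−α) = (-0.606136)/(-1.056053) = 0.573964, and α = 0.573964/1.573964 ≈ 0.365.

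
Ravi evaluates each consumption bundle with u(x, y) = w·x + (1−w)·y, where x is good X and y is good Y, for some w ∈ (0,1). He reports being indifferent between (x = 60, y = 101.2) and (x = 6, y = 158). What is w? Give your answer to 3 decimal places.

w = 0.513

Indifference: w·60 + (1−w)·101.2 = w·6 + (1−w)·158.
Rearranging, 54·w − 56.8·(1−w) = 0.
Hence w = 56.8/(54+56.8) = 56.8/110.8 = 0.513.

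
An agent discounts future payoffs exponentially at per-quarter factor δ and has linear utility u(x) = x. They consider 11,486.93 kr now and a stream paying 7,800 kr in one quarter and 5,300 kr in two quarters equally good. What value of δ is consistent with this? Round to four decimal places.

Equating present values: 11486.93 = 7800δ + 5300δ².
That is, 5300δ² + 7800δ − 11486.93 = 0, a quadratic in δ.
The positive root is δ = [−7800 + √(7800² + 4·5300·11486.93)] / (2·5300) = (−7800 + 17446.000)/10600 ≈ 0.9100.

δ ≈ 0.9100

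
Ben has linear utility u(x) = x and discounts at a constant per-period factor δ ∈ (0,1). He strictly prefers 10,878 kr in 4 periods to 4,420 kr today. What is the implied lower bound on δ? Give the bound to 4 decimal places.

Under u(x) = x this choice says 4420 < δ^4·10878.
Hence δ^4 > 4420/10878 = 0.40632, and x ↦ x^(1/4) is increasing on (0,∞).
δ > 0.40632^(1/4) = 0.7984.

δ > 0.7984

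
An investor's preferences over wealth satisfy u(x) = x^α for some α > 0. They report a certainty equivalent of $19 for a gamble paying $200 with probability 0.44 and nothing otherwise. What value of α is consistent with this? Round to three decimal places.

α ≈ 0.349

The lottery's expected utility is 0.44·u(200) + 0.56·u(0) = 0.44·200^α (since u(0) = 0 for α > 0).
Indifference: 19^α = 0.44·200^α, so (19/200)^α = 0.44.
α = ln(0.44) / ln(19/200) = -0.820981/-2.353878 ≈ 0.349.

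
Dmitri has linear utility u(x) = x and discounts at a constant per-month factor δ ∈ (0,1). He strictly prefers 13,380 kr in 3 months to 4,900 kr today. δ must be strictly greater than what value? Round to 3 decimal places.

The preference means 4900 < δ^3·13380.
Hence δ^3 > 4900/13380 = 0.36622, and x ↦ x^(1/3) is increasing on (0,∞).
δ > (4900/13380)^(1/3) ≈ 0.715.

δ > 0.715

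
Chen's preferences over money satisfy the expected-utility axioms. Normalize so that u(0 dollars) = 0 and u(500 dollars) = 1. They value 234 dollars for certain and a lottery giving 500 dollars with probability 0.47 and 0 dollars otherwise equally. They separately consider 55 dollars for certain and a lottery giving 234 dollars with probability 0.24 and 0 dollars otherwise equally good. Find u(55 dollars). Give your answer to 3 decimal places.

0.113

The first gamble pins u(234 dollars): it must equal 0.47·1 + 0.53·0 = 0.47.
The second indifference gives u(55 dollars) = 0.24·u(234 dollars) + 0.76·u(0 dollars) = 0.24·0.47 + 0.76·0.00 = 0.1128.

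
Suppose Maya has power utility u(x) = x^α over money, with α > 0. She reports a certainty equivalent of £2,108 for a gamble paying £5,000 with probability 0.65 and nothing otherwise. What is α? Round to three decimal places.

The lottery's expected utility is 0.65·u(5000) + 0.35·u(0) = 0.65·5000^α (since u(0) = 0 for α > 0).
Indifference: 2108^α = 0.65·5000^α, so (2108/5000)^α = 0.65.
Taking logs: α·ln(2108/5000) = ln(0.65), so α = -0.430783 / -0.863698 ≈ 0.499.

α ≈ 0.499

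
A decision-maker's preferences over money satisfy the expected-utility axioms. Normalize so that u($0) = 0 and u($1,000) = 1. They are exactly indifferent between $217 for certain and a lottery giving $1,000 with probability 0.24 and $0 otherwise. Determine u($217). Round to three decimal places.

0.240

The indifference gives u($217) = 0.24·u($1,000) + 0.76·u($0) = 0.24·1 + 0.76·0 = 0.24.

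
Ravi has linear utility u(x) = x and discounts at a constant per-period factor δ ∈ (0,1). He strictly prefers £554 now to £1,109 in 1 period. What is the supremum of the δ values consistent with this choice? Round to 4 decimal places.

Comparing present values: 554 > δ·1109.
Dividing through by 1109 gives δ < 0.49955.

δ < 0.4995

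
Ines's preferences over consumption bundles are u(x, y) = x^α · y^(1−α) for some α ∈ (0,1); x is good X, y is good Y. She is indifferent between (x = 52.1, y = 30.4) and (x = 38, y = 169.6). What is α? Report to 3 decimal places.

α ≈ 0.845

The Cobb–Douglas utilities coincide, so 52.1^α·30.4^(1−α) = 38^α·169.6^(1−α).
(52.1/38)^α = (169.6/30.4)^(1−α); take logs: α·ln(52.1/38) = (1−α)·ln(169.6/30.4), i.e. α·0.315579 = (1−α)·1.719000.
With A = 0.315579 and B = 1.719000: α·A = (1−α)·B, so α = B/(A+B) = 1.719000/2.034579 ≈ 0.845.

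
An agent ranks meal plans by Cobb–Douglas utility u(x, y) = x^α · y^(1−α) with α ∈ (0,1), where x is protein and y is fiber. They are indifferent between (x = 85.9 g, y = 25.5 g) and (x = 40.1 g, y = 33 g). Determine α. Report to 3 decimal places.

α ≈ 0.253

The Cobb–Douglas utilities coincide, so 85.9^α·25.5^(1−α) = 40.1^α·33^(1−α).
(85.9/40.1)^α = (33/25.5)^(1−α); take logs: α·ln(85.9/40.1) = (1−α)·ln(33/25.5), i.e. α·0.761807 = (1−α)·0.257829.
With A = 0.761807 and B = 0.257829: α·A = (1−α)·B, so α = B/(A+B) = 0.257829/1.019636 ≈ 0.253.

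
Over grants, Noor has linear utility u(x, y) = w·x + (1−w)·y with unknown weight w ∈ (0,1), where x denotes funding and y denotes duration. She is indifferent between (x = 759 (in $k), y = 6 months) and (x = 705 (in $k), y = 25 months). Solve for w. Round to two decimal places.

w = 0.26

Indifference: w·759 + (1−w)·6 = w·705 + (1−w)·25.
w·(759−705) = (1−w)·(25−6), i.e. w·54 = (1−w)·19.
Hence w = 19/(54+19) = 19/73 = 0.26.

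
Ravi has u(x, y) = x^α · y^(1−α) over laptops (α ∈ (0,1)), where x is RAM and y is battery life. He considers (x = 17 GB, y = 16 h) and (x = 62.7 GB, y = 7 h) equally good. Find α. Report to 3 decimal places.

Set the two utilities equal: 17^α·16^(1−α) = 62.7^α·7^(1−α).
Taking logs: α·ln 17 + (1−α)·ln 16 = α·ln 62.7 + (1−α)·ln 7, i.e. α·-1.305148 = (1−α)·-0.826679.
Thus α·(-2.131827) = -0.826679, so α = -0.826679/-2.131827 ≈ 0.388.

α ≈ 0.388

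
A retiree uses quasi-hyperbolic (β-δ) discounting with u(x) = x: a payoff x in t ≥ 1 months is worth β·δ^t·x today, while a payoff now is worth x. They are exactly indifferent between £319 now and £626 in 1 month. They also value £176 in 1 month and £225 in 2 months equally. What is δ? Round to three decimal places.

Both payoffs in the second observation are in the future, so β drops out: δ^1·176 = δ^2·225 ⇒ δ = 176/225 = 0.78222.

δ ≈ 0.782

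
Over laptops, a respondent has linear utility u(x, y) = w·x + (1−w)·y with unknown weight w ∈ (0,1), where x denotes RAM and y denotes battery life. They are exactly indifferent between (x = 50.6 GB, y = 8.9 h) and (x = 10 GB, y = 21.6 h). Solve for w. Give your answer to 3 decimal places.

Equating utilities: w·50.6 + (1−w)·8.9 = w·10 + (1−w)·21.6.
Collecting terms: w·40.6 = (1−w)·12.7.
Hence w = 12.7/(40.6+12.7) = 12.7/53.3 = 0.238.

w = 0.238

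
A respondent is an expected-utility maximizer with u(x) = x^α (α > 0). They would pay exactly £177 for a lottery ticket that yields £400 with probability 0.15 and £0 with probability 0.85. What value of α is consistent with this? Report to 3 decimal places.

EU(lottery) = 0.15·400^α + 0.85·0 = 0.15·400^α.
Indifference: 177^α = 0.15·400^α, so (177/400)^α = 0.15.
α = ln(0.15) / ln(177/400) = -1.897120/-0.815315 ≈ 2.327.

α ≈ 2.327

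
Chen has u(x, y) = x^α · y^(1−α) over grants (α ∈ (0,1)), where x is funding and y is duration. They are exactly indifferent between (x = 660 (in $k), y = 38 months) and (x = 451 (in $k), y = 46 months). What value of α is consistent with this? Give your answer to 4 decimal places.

α ≈ 0.3341

Set the two utilities equal: 660^α·38^(1−α) = 451^α·46^(1−α).
(660/451)^α = (46/38)^(1−α); take logs: α·ln(660/451) = (1−α)·ln(46/38), i.e. α·0.3807725 = (1−α)·0.1910552.
Thus α·(0.5718277) = 0.1910552, so α = 0.1910552/0.5718277 ≈ 0.3341.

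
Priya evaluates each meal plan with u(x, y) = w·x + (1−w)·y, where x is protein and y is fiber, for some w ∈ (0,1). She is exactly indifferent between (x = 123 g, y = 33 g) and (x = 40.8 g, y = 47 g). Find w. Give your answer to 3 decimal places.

w = 0.146

Indifference: w·123 + (1−w)·33 = w·40.8 + (1−w)·47.
w·(123−40.8) = (1−w)·(47−33), i.e. w·82.2 = (1−w)·14.
Hence w = 14/(82.2+14) = 14/96.2 = 0.146.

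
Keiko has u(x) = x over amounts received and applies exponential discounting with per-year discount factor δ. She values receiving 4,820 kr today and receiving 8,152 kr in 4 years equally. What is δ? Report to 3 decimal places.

δ ≈ 0.877

Indifference means u(4820) = δ^4 · u(8152), so δ^4 = u(4820)/u(8152).
With u(x) = x: δ^4 = 4820/8152 = 0.59127.
Taking the 4th root: δ = 0.59127^(1/4) ≈ 0.877.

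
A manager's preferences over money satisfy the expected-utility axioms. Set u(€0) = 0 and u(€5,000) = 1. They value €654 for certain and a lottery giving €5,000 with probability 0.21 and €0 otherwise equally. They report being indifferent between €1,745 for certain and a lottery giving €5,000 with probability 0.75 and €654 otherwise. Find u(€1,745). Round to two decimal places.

0.80

From the first indifference, u(€654) = 0.21·u(€5,000) + 0.79·u(€0) = 0.21·1 + 0.79·0 = 0.21.
Then u(€1,745) = 0.75·u(€5,000) + 0.25·u(€654) = 0.75·1.00 + 0.25·0.21 = 0.8025.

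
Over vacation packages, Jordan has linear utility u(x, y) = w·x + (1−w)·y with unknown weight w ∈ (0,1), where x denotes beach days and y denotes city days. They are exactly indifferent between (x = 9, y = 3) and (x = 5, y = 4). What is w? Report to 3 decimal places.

w = 0.200

u(9,3) = u(5,4) means w·9 + (1−w)·3 = w·5 + (1−w)·4.
Rearranging, 4·w − 1·(1−w) = 0.
So w/(1−w) = 1/4 = 0.2500, giving w = 1/(4+1) = 0.200.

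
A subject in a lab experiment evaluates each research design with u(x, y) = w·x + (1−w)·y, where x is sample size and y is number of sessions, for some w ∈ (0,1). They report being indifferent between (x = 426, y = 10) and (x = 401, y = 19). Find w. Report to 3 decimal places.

Equating utilities: w·426 + (1−w)·10 = w·401 + (1−w)·19.
Rearranging, 25·w − 9·(1−w) = 0.
The marginal rate of substitution is 9/25, so w = 9/(25+9) = 0.265.

w = 0.265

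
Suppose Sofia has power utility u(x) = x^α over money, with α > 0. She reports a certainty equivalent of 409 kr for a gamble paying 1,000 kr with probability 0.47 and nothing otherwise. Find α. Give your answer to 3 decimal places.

α ≈ 0.845

EU(lottery) = 0.47·1000^α + 0.53·0 = 0.47·1000^α.
Equating: 409^α = 0.47·1000^α, i.e. 0.4090^α = 0.47.
α = ln(0.47) / ln(409/1000) = -0.755023/-0.894040 ≈ 0.845.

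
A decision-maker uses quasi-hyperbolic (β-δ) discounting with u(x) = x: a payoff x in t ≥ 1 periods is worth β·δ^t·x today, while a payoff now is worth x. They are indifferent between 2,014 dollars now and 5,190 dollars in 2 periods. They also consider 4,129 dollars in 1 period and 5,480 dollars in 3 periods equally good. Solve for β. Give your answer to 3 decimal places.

β ≈ 0.515

Both payoffs in the second observation are in the future, so β drops out: δ^1·4129 = δ^3·5480 ⇒ δ^2 = 4129/5480 = 0.75347, so δ = 0.86802.
Now use the now-vs-future pair: 2014 = β·δ^2·5190 gives β = 2014/(0.75347·5190) ≈ 0.515.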